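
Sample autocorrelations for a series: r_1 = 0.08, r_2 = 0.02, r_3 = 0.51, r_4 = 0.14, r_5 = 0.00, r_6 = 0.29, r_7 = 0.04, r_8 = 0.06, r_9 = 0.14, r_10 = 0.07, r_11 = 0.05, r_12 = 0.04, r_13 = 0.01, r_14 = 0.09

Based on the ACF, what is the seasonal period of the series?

3

The largest autocorrelation is r_3 = 0.51, with a weaker echo at lag 6 (0.29); the remaining lags stay at or below 0.14.
The dominant spike at lag 3 indicates a seasonal period of 3.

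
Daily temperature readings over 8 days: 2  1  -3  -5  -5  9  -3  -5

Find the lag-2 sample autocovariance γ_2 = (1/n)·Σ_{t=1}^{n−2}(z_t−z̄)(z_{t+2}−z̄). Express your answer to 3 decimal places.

-9.754

Mean z̄ = (2 + 1 − 3 − 5 − 5 + 9 − 3 − 5)/8 = -1.1250
Σ_{t=1}^{6}(z_t−z̄)(z_{t+2}−z̄) = -78.0313
γ_2 = -78.0313 / 8 = -9.754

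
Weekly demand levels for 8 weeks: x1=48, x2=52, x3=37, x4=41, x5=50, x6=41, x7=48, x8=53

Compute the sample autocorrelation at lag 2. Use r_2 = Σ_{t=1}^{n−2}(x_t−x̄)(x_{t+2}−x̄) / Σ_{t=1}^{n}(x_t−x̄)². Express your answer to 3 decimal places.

Mean x̄ = (48 + 52 + 37 + 41 + 50 + 41 + 48 + 53)/8 = 46.2500
Deviations from mean: 1.7500, 5.7500, -9.2500, -5.2500, 3.7500, -5.2500, 1.7500, 6.7500
Σ(x_t−x̄)(x_{t+2}−x̄) = (-16.1875) + (-30.1875) + (-34.6875) + (27.5625) + (6.5625) + (-35.4375) = -82.3750
Denominator Σ(x_t−x̄)² = 239.5000
r_2 = -82.3750 / 239.5000 = -0.344

-0.344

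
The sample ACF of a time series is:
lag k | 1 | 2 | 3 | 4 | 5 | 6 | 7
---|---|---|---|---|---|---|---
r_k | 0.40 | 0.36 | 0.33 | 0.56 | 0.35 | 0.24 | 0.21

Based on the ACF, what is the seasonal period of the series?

4

The largest autocorrelation is r_4 = 0.56; the remaining lags stay at or below 0.40. The elevated value at lag 1 (0.40), dropping to 0.36 at lag 2, reflects decaying short-term dependence rather than seasonality.
The dominant spike at lag 4 indicates a seasonal period of 4.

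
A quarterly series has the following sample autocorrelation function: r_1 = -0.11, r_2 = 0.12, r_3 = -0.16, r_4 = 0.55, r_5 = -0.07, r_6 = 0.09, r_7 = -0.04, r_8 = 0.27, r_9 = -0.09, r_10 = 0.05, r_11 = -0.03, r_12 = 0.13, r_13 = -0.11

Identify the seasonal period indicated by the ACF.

The largest autocorrelation is r_4 = 0.55, with a weaker echo at lag 8 (0.27); the remaining lags stay at or below 0.13.
The dominant spike at lag 4 indicates a seasonal period of 4.

4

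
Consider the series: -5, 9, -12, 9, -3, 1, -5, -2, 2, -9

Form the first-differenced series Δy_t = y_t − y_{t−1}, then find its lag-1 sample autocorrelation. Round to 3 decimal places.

-0.784

First differences Δy: 14, -21, 21, -12, 4, -6, 3, 4, -11
Mean of differences = -0.4444
Numerator Σ(Δy_t−Δȳ)(Δy_{t+1}−Δȳ) = -1112.3086
Denominator Σ(Δy_t−Δȳ)² = 1418.2222
r_1(Δy) = -1112.3086 / 1418.2222 = -0.784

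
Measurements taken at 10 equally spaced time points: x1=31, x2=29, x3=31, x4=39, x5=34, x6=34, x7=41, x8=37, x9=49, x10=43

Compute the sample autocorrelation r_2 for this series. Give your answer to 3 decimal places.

0.189

Mean x̄ = (31 + 29 + 31 + 39 + 34 + 34 + 41 + 37 + 49 + 43)/10 = 36.8000
Numerator Σ_{t=1}^{8}(x_t−x̄)(x_{t+2}−x̄) = 66.7200
Denominator Σ(x_t−x̄)² = 353.6000
r_2 = 66.7200 / 353.6000 = 0.189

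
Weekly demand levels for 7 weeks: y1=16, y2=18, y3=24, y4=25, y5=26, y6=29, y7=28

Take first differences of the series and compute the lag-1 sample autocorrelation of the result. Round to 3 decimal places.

-0.250

First differences Δy: 2, 6, 1, 1, 3, -1
Mean of differences = 2.0000
Numerator Σ(Δy_t−Δȳ)(Δy_{t+1}−Δȳ) = -7.0000
Denominator Σ(Δy_t−Δȳ)² = 28.0000
r_1(Δy) = -7.0000 / 28.0000 = -0.250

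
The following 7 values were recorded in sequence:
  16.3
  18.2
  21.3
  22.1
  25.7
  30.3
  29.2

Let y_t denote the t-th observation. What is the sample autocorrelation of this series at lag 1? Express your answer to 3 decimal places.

Mean ȳ = (16.3 + 18.2 + 21.3 + 22.1 + 25.7 + 30.3 + 29.2)/7 = 23.3000
Deviations from mean: -7.0000, -5.1000, -2.0000, -1.2000, 2.4000, 7.0000, 5.9000
Numerator Σ_{t=1}^{6}(y_t−ȳ)(y_{t+1}−ȳ) = 103.5200
Denominator Σ(y_t−ȳ)² = 170.0200
r_1 = 103.5200 / 170.0200 = 0.609

0.609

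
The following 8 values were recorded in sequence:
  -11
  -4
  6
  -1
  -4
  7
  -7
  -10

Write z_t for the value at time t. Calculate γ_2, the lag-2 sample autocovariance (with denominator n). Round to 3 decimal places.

Mean z̄ = (-11 − 4 + 6 − 1 − 4 + 7 − 7 − 10)/8 = -3.0000
Σ_{t=1}^{6}(z_t−z̄)(z_{t+2}−z̄) = -129.0000
γ_2 = -129.0000 / 8 = -16.125

-16.125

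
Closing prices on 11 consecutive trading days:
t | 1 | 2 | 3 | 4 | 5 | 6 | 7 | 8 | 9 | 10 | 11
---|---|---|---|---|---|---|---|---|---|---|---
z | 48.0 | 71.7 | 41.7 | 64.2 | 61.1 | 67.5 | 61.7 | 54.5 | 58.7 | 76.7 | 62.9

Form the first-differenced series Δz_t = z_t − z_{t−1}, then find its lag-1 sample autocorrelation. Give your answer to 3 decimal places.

-0.644

First differences Δz: 23.7, -30.0, 22.5, -3.1, 6.4, -5.8, -7.2, 4.2, 18.0, -13.8
Mean of differences = 1.4900
Numerator Σ(Δz_t−Δz̄)(Δz_{t+1}−Δz̄) = -1683.6601
Denominator Σ(Δz_t−Δz̄)² = 2613.8690
r_1(Δz) = -1683.6601 / 2613.8690 = -0.644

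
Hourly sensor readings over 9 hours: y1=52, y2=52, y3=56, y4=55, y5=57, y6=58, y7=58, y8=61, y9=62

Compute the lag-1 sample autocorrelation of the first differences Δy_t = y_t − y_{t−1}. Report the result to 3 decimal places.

First differences Δy: 0, 4, -1, 2, 1, 0, 3, 1
Mean of differences = 1.2500
Numerator Σ(Δy_t−Δȳ)(Δy_{t+1}−Δȳ) = -13.8125
Denominator Σ(Δy_t−Δȳ)² = 19.5000
r_1(Δy) = -13.8125 / 19.5000 = -0.708

-0.708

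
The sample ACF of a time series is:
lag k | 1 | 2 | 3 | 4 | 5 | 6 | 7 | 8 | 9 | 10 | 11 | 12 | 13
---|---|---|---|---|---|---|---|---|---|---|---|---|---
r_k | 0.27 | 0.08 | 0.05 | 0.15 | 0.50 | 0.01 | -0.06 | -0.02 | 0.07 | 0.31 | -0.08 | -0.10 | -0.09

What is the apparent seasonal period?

5

The largest autocorrelation is r_5 = 0.50, with a weaker echo at lag 10 (0.31); the remaining lags stay at or below 0.27. The elevated value at lag 1 (0.27), dropping to 0.08 at lag 2, reflects decaying short-term dependence rather than seasonality.
The dominant spike at lag 5 indicates a seasonal period of 5.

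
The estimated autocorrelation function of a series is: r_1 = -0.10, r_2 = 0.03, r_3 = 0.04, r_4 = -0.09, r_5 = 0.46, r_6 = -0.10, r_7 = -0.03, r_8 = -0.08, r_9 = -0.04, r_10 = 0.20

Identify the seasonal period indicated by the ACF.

5

The largest autocorrelation is r_5 = 0.46, with a weaker echo at lag 10 (0.20); the remaining lags stay at or below 0.04.
The dominant spike at lag 5 indicates a seasonal period of 5.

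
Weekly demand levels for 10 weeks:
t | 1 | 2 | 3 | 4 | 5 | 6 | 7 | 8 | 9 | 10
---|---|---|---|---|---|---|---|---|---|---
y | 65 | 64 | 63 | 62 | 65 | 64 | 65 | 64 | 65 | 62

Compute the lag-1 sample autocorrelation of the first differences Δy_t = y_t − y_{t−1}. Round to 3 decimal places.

First differences Δy: -1, -1, -1, 3, -1, 1, -1, 1, -3
Mean of differences = -0.3333
Numerator Σ(Δy_t−Δȳ)(Δy_{t+1}−Δȳ) = -9.7778
Denominator Σ(Δy_t−Δȳ)² = 24.0000
r_1(Δy) = -9.7778 / 24.0000 = -0.407

-0.407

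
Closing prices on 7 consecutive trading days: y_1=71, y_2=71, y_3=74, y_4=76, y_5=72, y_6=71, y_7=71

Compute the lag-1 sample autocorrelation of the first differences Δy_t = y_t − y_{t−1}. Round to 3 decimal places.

0.067

First differences Δy: 0, 3, 2, -4, -1, 0
Mean of differences = 0.0000
Numerator Σ(Δy_t−Δȳ)(Δy_{t+1}−Δȳ) = 2.0000
Denominator Σ(Δy_t−Δȳ)² = 30.0000
r_1(Δy) = 2.0000 / 30.0000 = 0.067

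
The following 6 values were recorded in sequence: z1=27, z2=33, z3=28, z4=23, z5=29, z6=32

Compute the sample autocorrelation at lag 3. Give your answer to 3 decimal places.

0.133

Mean z̄ = (27 + 33 + 28 + 23 + 29 + 32)/6 = 28.6667
Deviations from mean: -1.6667, 4.3333, -0.6667, -5.6667, 0.3333, 3.3333
Σ(z_t−z̄)(z_{t+3}−z̄) = (9.4444) + (1.4444) + (-2.2222) = 8.6667
Denominator Σ(z_t−z̄)² = 65.3333
r_3 = 8.6667 / 65.3333 = 0.133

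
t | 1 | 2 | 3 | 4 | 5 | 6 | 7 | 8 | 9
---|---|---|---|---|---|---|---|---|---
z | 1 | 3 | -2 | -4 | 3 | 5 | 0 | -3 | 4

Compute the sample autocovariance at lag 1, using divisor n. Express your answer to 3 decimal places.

Mean z̄ = (1 + 3 − 2 − 4 + 3 + 5 + 0 − 3 + 4)/9 = 0.7778
Σ_{t=1}^{8}(z_t−z̄)(z_{t+1}−z̄) = -6.1605
γ_1 = -6.1605 / 9 = -0.684

-0.684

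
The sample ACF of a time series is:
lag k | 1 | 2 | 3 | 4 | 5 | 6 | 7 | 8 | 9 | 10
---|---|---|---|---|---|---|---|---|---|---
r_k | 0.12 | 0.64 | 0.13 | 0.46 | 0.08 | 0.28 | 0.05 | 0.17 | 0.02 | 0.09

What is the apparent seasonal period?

The largest autocorrelation is r_2 = 0.64, with weaker echoes at lags 4 (0.46), 6 (0.28) and 8 (0.17); the remaining lags stay at or below 0.13.
The dominant spike at lag 2 indicates a seasonal period of 2.

2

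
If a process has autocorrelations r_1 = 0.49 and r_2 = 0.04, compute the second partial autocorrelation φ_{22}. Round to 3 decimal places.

φ_{22} = (r_2 − r_1²) / (1 − r_1²)
r_1² = (0.49)² = 0.2401
Numerator = 0.04 − 0.2401 = -0.2001; denominator = 1 − 0.2401 = 0.7599
φ_{22} = -0.2001 / 0.7599 = -0.263

-0.263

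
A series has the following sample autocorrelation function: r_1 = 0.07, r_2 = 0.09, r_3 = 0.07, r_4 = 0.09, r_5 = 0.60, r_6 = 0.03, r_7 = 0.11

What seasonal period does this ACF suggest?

5

The largest autocorrelation is r_5 = 0.60; the remaining lags stay at or below 0.11.
The dominant spike at lag 5 indicates a seasonal period of 5.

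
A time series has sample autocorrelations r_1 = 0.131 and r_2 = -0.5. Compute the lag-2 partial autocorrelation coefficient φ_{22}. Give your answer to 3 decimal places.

-0.526

φ_{22} = (r_2 − r_1²) / (1 − r_1²)
r_1² = (0.131)² = 0.017161
Numerator = -0.5 − 0.0172 = -0.5172; denominator = 1 − 0.0172 = 0.9828
φ_{22} = -0.5172 / 0.9828 = -0.526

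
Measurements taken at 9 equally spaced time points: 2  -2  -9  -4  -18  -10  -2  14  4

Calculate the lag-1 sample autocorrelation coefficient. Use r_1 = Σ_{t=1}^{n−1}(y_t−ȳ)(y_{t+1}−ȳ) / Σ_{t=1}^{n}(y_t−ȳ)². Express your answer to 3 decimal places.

0.379

Mean ȳ = (2 − 2 − 9 − 4 − 18 − 10 − 2 + 14 + 4)/9 = -2.7778
Numerator Σ_{t=1}^{8}(y_t−ȳ)(y_{t+1}−ȳ) = 256.1728
Denominator Σ(y_t−ȳ)² = 675.5556
r_1 = 256.1728 / 675.5556 = 0.379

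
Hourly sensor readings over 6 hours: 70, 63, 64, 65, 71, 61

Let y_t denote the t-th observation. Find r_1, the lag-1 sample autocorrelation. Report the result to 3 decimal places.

-0.434

Mean ȳ = (70 + 63 + 64 + 65 + 71 + 61)/6 = 65.6667
Deviations from mean: 4.3333, -2.6667, -1.6667, -0.6667, 5.3333, -4.6667
Σ(y_t−ȳ)(y_{t+1}−ȳ) = (-11.5556) + (4.4444) + (1.1111) + (-3.5556) + (-24.8889) = -34.4444
Denominator Σ(y_t−ȳ)² = 79.3333
r_1 = -34.4444 / 79.3333 = -0.434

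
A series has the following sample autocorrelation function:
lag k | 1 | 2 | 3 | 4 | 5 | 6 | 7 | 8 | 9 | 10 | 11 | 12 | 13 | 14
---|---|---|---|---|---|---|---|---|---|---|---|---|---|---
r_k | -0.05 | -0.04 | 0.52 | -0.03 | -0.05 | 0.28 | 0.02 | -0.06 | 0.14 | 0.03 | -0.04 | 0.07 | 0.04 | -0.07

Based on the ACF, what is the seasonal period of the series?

3

The largest autocorrelation is r_3 = 0.52, with a weaker echo at lag 6 (0.28); the remaining lags stay at or below 0.14.
The dominant spike at lag 3 indicates a seasonal period of 3.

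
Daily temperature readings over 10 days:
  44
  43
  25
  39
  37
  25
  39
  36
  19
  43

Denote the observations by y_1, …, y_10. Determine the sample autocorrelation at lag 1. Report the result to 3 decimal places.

-0.342

Mean ȳ = (44 + 43 + 25 + 39 + 37 + 25 + 39 + 36 + 19 + 43)/10 = 35.0000
Numerator Σ_{t=1}^{9}(y_t−ȳ)(y_{t+1}−ȳ) = -240.0000
Denominator Σ(y_t−ȳ)² = 702.0000
r_1 = -240.0000 / 702.0000 = -0.342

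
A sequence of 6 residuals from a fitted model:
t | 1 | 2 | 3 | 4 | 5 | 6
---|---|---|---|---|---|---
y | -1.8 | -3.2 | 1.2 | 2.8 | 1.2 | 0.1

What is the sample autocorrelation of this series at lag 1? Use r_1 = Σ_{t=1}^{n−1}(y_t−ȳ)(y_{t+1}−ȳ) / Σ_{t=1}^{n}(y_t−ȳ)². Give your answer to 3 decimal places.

Mean ȳ = (-1.8 − 3.2 + 1.2 + 2.8 + 1.2 + 0.1)/6 = 0.0500
Deviations from mean: -1.8500, -3.2500, 1.1500, 2.7500, 1.1500, 0.0500
Σ(y_t−ȳ)(y_{t+1}−ȳ) = (6.0125) + (-3.7375) + (3.1625) + (3.1625) + (0.0575) = 8.6575
Denominator Σ(y_t−ȳ)² = 24.1950
r_1 = 8.6575 / 24.1950 = 0.358

0.358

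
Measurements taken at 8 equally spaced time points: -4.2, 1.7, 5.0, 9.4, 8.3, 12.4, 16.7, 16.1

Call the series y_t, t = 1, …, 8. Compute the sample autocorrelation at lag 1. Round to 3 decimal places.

0.558

Mean ȳ = (-4.2 + 1.7 + 5.0 + 9.4 + 8.3 + 12.4 + 16.7 + 16.1)/8 = 8.1750
Σ(y_t−ȳ)(y_{t+1}−ȳ) = (80.1281) + (20.5581) + (-3.8894) + (0.1531) + (0.5281) + (36.0181) + (67.5606) = 201.0569
Denominator Σ(y_t−ȳ)² = 359.9950
r_1 = 201.0569 / 359.9950 = 0.558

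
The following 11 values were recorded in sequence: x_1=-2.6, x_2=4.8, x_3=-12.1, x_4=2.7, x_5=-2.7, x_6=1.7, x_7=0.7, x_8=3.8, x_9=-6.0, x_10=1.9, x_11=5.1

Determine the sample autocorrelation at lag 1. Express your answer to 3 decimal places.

-0.501

Mean x̄ = (-2.6 + 4.8 − 12.1 + 2.7 − 2.7 + 1.7 + 0.7 + 3.8 − 6.0 + 1.9 + 5.1)/11 = -0.2455
Numerator Σ_{t=1}^{10}(x_t−x̄)(x_{t+1}−x̄) = -137.1066
Denominator Σ(x_t−x̄)² = 273.5673
r_1 = -137.1066 / 273.5673 = -0.501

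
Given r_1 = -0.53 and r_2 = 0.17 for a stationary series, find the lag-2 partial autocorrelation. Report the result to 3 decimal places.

φ_{22} = (r_2 − r_1²) / (1 − r_1²)
r_1² = (-0.53)² = 0.2809
Numerator = 0.17 − 0.2809 = -0.1109; denominator = 1 − 0.2809 = 0.7191
φ_{22} = -0.1109 / 0.7191 = -0.154

-0.154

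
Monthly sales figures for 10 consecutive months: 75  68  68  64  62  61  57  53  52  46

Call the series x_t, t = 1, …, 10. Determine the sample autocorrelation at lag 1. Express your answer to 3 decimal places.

0.594

Mean x̄ = (75 + 68 + 68 + 64 + 62 + 61 + 57 + 53 + 52 + 46)/10 = 60.6000
Numerator Σ_{t=1}^{9}(x_t−x̄)(x_{t+1}−x̄) = 408.6400
Denominator Σ(x_t−x̄)² = 688.4000
r_1 = 408.6400 / 688.4000 = 0.594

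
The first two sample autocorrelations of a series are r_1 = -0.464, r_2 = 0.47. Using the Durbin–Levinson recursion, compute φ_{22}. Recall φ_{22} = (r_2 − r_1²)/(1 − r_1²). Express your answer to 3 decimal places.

φ_{22} = (r_2 − r_1²) / (1 − r_1²)
r_1² = (-0.464)² = 0.215296
Numerator = 0.47 − 0.2153 = 0.2547; denominator = 1 − 0.2153 = 0.7847
φ_{22} = 0.2547 / 0.7847 = 0.325

0.325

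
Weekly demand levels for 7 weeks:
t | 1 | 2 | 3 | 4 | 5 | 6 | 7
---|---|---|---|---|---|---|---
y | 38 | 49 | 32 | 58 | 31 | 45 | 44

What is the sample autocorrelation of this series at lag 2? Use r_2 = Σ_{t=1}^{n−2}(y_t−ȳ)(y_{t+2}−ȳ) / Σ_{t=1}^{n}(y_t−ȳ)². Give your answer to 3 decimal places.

Mean ȳ = (38 + 49 + 32 + 58 + 31 + 45 + 44)/7 = 42.4286
Deviations from mean: -4.4286, 6.5714, -10.4286, 15.5714, -11.4286, 2.5714, 1.5714
Σ(y_t−ȳ)(y_{t+2}−ȳ) = (46.1837) + (102.3265) + (119.1837) + (40.0408) + (-17.9592) = 289.7755
Denominator Σ(y_t−ȳ)² = 553.7143
r_2 = 289.7755 / 553.7143 = 0.523

0.523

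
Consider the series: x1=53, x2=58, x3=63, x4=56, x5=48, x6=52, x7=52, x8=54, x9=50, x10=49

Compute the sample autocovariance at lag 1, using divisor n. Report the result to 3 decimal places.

Mean x̄ = (53 + 58 + 63 + 56 + 48 + 52 + 52 + 54 + 50 + 49)/10 = 53.5000
Σ_{t=1}^{9}(x_t−x̄)(x_{t+1}−x̄) = 74.2500
γ_1 = 74.2500 / 10 = 7.425

7.425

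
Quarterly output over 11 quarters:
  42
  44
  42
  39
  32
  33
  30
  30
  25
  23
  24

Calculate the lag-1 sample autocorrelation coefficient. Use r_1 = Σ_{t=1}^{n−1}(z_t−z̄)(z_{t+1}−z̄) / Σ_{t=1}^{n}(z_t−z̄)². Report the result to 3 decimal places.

0.770

Mean z̄ = (42 + 44 + 42 + 39 + 32 + 33 + 30 + 30 + 25 + 23 + 24)/11 = 33.0909
Numerator Σ_{t=1}^{10}(z_t−z̄)(z_{t+1}−z̄) = 448.9008
Denominator Σ(z_t−z̄)² = 582.9091
r_1 = 448.9008 / 582.9091 = 0.770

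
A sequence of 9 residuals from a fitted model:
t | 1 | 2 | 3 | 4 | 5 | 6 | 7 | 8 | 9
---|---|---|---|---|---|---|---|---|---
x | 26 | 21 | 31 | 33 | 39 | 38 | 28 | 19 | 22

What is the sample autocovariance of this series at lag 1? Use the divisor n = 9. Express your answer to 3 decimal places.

24.385

Mean x̄ = (26 + 21 + 31 + 33 + 39 + 38 + 28 + 19 + 22)/9 = 28.5556
Σ_{t=1}^{8}(x_t−x̄)(x_{t+1}−x̄) = 219.4691
γ_1 = 219.4691 / 9 = 24.385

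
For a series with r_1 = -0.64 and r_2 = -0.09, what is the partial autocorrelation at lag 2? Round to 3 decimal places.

φ_{22} = (r_2 − r_1²) / (1 − r_1²)
r_1² = (-0.64)² = 0.4096
Numerator = -0.09 − 0.4096 = -0.4996; denominator = 1 − 0.4096 = 0.5904
φ_{22} = -0.4996 / 0.5904 = -0.846

-0.846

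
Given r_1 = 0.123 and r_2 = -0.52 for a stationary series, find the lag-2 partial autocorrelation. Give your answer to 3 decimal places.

-0.543

φ_{22} = (r_2 − r_1²) / (1 − r_1²)
r_1² = (0.123)² = 0.015129
Numerator = -0.52 − 0.0151 = -0.5351; denominator = 1 − 0.0151 = 0.9849
φ_{22} = -0.5351 / 0.9849 = -0.543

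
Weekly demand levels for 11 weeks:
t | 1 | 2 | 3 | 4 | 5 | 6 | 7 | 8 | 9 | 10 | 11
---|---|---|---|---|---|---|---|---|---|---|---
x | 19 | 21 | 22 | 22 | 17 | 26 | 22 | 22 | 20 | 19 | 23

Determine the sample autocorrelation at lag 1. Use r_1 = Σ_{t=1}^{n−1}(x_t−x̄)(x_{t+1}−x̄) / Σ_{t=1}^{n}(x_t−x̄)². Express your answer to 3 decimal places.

Mean x̄ = (19 + 21 + 22 + 22 + 17 + 26 + 22 + 22 + 20 + 19 + 23)/11 = 21.1818
Numerator Σ_{t=1}^{10}(x_t−x̄)(x_{t+1}−x̄) = -20.3967
Denominator Σ(x_t−x̄)² = 57.6364
r_1 = -20.3967 / 57.6364 = -0.354

-0.354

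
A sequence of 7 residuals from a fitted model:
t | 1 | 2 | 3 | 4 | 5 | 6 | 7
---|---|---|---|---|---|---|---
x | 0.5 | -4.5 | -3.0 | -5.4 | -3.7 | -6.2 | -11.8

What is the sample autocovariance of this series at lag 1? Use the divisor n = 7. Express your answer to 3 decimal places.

1.247

Mean x̄ = (0.5 − 4.5 − 3.0 − 5.4 − 3.7 − 6.2 − 11.8)/7 = -4.8714
Deviations: 5.3714, 0.3714, 1.8714, -0.5286, 1.1714, -1.3286, -6.9286
Σ_{t=1}^{6}(x_t−x̄)(x_{t+1}−x̄) = 8.7306
γ_1 = 8.7306 / 7 = 1.247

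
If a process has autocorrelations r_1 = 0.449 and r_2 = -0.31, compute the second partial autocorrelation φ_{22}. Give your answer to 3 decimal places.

-0.641

φ_{22} = (r_2 − r_1²) / (1 − r_1²)
r_1² = (0.449)² = 0.201601
Numerator = -0.31 − 0.2016 = -0.5116; denominator = 1 − 0.2016 = 0.7984
φ_{22} = -0.5116 / 0.7984 = -0.641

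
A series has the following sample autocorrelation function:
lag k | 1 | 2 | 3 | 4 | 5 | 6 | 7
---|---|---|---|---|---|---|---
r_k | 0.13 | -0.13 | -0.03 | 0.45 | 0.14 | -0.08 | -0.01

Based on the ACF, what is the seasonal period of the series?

4

The largest autocorrelation is r_4 = 0.45; the remaining lags stay at or below 0.14.
The dominant spike at lag 4 indicates a seasonal period of 4.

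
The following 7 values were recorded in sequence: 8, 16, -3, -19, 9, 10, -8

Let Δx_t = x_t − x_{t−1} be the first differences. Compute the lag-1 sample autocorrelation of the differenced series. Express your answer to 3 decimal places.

First differences Δx: 8, -19, -16, 28, 1, -18
Mean of differences = -2.6667
Numerator Σ(Δx_t−Δx̄)(Δx_{t+1}−Δx̄) = -309.1111
Denominator Σ(Δx_t−Δx̄)² = 1747.3333
r_1(Δx) = -309.1111 / 1747.3333 = -0.177

-0.177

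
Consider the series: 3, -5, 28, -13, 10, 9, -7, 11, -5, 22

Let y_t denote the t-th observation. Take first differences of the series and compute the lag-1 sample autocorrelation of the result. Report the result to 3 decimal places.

-0.732

First differences Δy: -8, 33, -41, 23, -1, -16, 18, -16, 27
Mean of differences = 2.1111
Numerator Σ(Δy_t−Δȳ)(Δy_{t+1}−Δȳ) = -3579.4568
Denominator Σ(Δy_t−Δȳ)² = 4888.8889
r_1(Δy) = -3579.4568 / 4888.8889 = -0.732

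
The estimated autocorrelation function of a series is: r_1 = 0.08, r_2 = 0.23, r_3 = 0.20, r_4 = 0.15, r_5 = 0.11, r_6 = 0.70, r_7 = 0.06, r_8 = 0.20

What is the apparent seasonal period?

The largest autocorrelation is r_6 = 0.70; the remaining lags stay at or below 0.23.
The dominant spike at lag 6 indicates a seasonal period of 6.

6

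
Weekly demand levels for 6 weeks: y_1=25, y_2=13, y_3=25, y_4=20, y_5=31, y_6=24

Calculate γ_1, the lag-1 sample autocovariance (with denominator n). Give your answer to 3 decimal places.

-10.333

Mean ȳ = (25 + 13 + 25 + 20 + 31 + 24)/6 = 23.0000
Deviations: 2.0000, -10.0000, 2.0000, -3.0000, 8.0000, 1.0000
Σ_{t=1}^{5}(y_t−ȳ)(y_{t+1}−ȳ) = -62.0000
γ_1 = -62.0000 / 6 = -10.333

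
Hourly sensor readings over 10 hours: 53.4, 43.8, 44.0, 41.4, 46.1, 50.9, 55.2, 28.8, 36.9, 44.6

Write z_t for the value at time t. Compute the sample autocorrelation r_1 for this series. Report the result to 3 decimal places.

Mean z̄ = (53.4 + 43.8 + 44.0 + 41.4 + 46.1 + 50.9 + 55.2 + 28.8 + 36.9 + 44.6)/10 = 44.5100
Numerator Σ_{t=1}^{9}(z_t−z̄)(z_{t+1}−z̄) = 20.0889
Denominator Σ(z_t−z̄)² = 551.8290
r_1 = 20.0889 / 551.8290 = 0.036

0.036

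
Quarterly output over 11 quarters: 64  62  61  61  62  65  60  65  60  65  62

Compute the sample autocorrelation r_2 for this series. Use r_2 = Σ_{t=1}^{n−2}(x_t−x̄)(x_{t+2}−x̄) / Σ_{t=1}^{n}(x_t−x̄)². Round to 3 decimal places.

0.428

Mean x̄ = (64 + 62 + 61 + 61 + 62 + 65 + 60 + 65 + 60 + 65 + 62)/11 = 62.4545
Numerator Σ_{t=1}^{9}(x_t−x̄)(x_{t+2}−x̄) = 16.5868
Denominator Σ(x_t−x̄)² = 38.7273
r_2 = 16.5868 / 38.7273 = 0.428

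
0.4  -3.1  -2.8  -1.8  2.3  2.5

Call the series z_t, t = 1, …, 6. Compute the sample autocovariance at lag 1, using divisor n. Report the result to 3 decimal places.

1.944

Mean z̄ = (0.4 − 3.1 − 2.8 − 1.8 + 2.3 + 2.5)/6 = -0.4167
Deviations: 0.8167, -2.6833, -2.3833, -1.3833, 2.7167, 2.9167
Σ_{t=1}^{5}(z_t−z̄)(z_{t+1}−z̄) = 11.6664
γ_1 = 11.6664 / 6 = 1.944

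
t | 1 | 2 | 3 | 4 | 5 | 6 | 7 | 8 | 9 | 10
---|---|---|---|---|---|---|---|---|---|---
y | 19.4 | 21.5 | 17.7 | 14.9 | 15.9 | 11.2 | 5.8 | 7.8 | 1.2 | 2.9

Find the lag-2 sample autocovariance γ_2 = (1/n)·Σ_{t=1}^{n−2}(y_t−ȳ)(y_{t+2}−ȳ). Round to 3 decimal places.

Mean ȳ = (19.4 + 21.5 + 17.7 + 14.9 + 15.9 + 11.2 + 5.8 + 7.8 + 1.2 + 2.9)/10 = 11.8300
Σ_{t=1}^{8}(y_t−ȳ)(y_{t+2}−ȳ) = 174.1632
γ_2 = 174.1632 / 10 = 17.416

17.416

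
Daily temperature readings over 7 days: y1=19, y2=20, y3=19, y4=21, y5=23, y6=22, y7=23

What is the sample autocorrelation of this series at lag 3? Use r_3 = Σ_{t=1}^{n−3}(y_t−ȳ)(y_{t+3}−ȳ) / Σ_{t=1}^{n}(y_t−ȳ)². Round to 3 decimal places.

-0.222

Mean ȳ = (19 + 20 + 19 + 21 + 23 + 22 + 23)/7 = 21.0000
Deviations from mean: -2.0000, -1.0000, -2.0000, 0.0000, 2.0000, 1.0000, 2.0000
Numerator Σ_{t=1}^{4}(y_t−ȳ)(y_{t+3}−ȳ) = -4.0000
Denominator Σ(y_t−ȳ)² = 18.0000
r_3 = -4.0000 / 18.0000 = -0.222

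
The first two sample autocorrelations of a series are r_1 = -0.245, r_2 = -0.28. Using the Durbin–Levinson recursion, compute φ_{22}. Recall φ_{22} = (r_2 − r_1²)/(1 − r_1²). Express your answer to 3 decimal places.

φ_{22} = (r_2 − r_1²) / (1 − r_1²)
r_1² = (-0.245)² = 0.060025
Numerator = -0.28 − 0.0600 = -0.3400; denominator = 1 − 0.0600 = 0.9400
φ_{22} = -0.3400 / 0.9400 = -0.362

-0.362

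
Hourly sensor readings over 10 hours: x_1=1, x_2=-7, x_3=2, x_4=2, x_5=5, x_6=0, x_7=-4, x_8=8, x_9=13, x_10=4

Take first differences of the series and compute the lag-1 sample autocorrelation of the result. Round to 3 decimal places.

First differences Δx: -8, 9, 0, 3, -5, -4, 12, 5, -9
Mean of differences = 0.3333
Numerator Σ(Δx_t−Δx̄)(Δx_{t+1}−Δx̄) = -106.7778
Denominator Σ(Δx_t−Δx̄)² = 444.0000
r_1(Δx) = -106.7778 / 444.0000 = -0.240

-0.240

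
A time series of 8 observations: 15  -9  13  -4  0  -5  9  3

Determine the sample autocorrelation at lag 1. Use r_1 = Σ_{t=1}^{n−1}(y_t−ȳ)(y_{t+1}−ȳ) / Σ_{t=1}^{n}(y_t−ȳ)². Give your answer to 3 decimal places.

-0.624

Mean ȳ = (15 − 9 + 13 − 4 + 0 − 5 + 9 + 3)/8 = 2.7500
Deviations from mean: 12.2500, -11.7500, 10.2500, -6.7500, -2.7500, -7.7500, 6.2500, 0.2500
Σ(y_t−ȳ)(y_{t+1}−ȳ) = (-143.9375) + (-120.4375) + (-69.1875) + (18.5625) + (21.3125) + (-48.4375) + (1.5625) = -340.5625
Denominator Σ(y_t−ȳ)² = 545.5000
r_1 = -340.5625 / 545.5000 = -0.624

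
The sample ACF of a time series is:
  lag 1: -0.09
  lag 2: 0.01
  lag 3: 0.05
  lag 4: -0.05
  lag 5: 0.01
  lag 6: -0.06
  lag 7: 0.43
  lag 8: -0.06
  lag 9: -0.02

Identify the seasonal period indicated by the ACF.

The largest autocorrelation is r_7 = 0.43; the remaining lags stay at or below 0.05.
The dominant spike at lag 7 indicates a seasonal period of 7.

7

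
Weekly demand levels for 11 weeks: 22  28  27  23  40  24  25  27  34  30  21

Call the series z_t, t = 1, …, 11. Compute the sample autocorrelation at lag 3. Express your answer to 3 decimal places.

Mean z̄ = (22 + 28 + 27 + 23 + 40 + 24 + 25 + 27 + 34 + 30 + 21)/11 = 27.3636
Numerator Σ_{t=1}^{8}(z_t−z̄)(z_{t+3}−z̄) = 12.1488
Denominator Σ(z_t−z̄)² = 316.5455
r_3 = 12.1488 / 316.5455 = 0.038

0.038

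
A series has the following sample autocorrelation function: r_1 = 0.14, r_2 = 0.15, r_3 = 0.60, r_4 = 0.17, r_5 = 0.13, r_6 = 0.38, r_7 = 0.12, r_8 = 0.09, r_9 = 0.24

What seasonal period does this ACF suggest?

The largest autocorrelation is r_3 = 0.60, with weaker echoes at lags 6 (0.38) and 9 (0.24); the remaining lags stay at or below 0.17.
The dominant spike at lag 3 indicates a seasonal period of 3.

3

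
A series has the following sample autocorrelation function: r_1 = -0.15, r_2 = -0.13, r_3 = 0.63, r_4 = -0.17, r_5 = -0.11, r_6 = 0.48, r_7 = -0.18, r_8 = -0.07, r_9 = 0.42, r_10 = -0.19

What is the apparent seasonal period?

3

The largest autocorrelation is r_3 = 0.63, with weaker echoes at lags 6 (0.48) and 9 (0.42); the remaining lags stay at or below -0.07.
The dominant spike at lag 3 indicates a seasonal period of 3.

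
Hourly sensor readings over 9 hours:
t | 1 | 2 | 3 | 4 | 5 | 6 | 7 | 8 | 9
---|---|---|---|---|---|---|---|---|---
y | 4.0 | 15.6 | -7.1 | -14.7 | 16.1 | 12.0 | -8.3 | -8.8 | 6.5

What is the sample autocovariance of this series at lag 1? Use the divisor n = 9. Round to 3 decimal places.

Mean ȳ = (4.0 + 15.6 − 7.1 − 14.7 + 16.1 + 12.0 − 8.3 − 8.8 + 6.5)/9 = 1.7000
Σ_{t=1}^{8}(y_t−ȳ)(y_{t+1}−ȳ) = -82.2700
γ_1 = -82.2700 / 9 = -9.141

-9.141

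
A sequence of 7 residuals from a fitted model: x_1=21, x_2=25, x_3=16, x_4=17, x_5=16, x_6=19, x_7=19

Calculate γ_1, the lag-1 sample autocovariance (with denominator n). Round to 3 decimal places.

0.857

Mean x̄ = (21 + 25 + 16 + 17 + 16 + 19 + 19)/7 = 19.0000
Deviations: 2.0000, 6.0000, -3.0000, -2.0000, -3.0000, 0.0000, 0.0000
Σ_{t=1}^{6}(x_t−x̄)(x_{t+1}−x̄) = 6.0000
γ_1 = 6.0000 / 7 = 0.857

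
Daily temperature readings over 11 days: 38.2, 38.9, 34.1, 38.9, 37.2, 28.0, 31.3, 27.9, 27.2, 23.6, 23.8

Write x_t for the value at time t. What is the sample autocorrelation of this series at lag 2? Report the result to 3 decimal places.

Mean x̄ = (38.2 + 38.9 + 34.1 + 38.9 + 37.2 + 28.0 + 31.3 + 27.9 + 27.2 + 23.6 + 23.8)/11 = 31.7364
Numerator Σ_{t=1}^{9}(x_t−x̄)(x_{t+2}−x̄) = 133.8892
Denominator Σ(x_t−x̄)² = 358.4855
r_2 = 133.8892 / 358.4855 = 0.373

0.373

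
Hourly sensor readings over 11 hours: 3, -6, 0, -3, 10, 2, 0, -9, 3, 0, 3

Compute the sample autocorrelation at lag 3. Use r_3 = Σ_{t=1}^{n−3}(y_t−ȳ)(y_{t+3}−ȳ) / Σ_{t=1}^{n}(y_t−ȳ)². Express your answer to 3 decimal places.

-0.703

Mean ȳ = (3 − 6 + 0 − 3 + 10 + 2 + 0 − 9 + 3 + 0 + 3)/11 = 0.2727
Numerator Σ_{t=1}^{8}(y_t−ȳ)(y_{t+3}−ȳ) = -180.2231
Denominator Σ(y_t−ȳ)² = 256.1818
r_3 = -180.2231 / 256.1818 = -0.703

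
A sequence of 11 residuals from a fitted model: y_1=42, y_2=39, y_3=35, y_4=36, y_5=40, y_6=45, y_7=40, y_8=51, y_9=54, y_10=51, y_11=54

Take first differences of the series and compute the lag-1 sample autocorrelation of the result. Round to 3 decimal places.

First differences Δy: -3, -4, 1, 4, 5, -5, 11, 3, -3, 3
Mean of differences = 1.2000
Numerator Σ(Δy_t−Δȳ)(Δy_{t+1}−Δȳ) = -48.8400
Denominator Σ(Δy_t−Δȳ)² = 225.6000
r_1(Δy) = -48.8400 / 225.6000 = -0.216

-0.216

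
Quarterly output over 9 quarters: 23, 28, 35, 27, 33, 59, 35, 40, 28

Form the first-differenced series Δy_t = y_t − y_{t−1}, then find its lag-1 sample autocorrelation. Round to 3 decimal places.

First differences Δy: 5, 7, -8, 6, 26, -24, 5, -12
Mean of differences = 0.6250
Numerator Σ(Δy_t−Δȳ)(Δy_{t+1}−Δȳ) = -724.8906
Denominator Σ(Δy_t−Δȳ)² = 1591.8750
r_1(Δy) = -724.8906 / 1591.8750 = -0.455

-0.455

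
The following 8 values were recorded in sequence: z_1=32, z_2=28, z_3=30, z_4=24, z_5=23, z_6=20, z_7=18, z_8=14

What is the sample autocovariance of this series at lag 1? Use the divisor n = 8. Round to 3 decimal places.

17.936

Mean z̄ = (32 + 28 + 30 + 24 + 23 + 20 + 18 + 14)/8 = 23.6250
Σ_{t=1}^{7}(z_t−z̄)(z_{t+1}−z̄) = 143.4844
γ_1 = 143.4844 / 8 = 17.936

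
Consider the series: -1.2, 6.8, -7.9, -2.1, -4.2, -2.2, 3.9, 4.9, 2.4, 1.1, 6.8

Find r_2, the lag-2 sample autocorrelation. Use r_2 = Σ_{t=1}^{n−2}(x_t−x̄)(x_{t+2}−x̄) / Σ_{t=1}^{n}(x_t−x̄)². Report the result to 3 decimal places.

0.178

Mean x̄ = (-1.2 + 6.8 − 7.9 − 2.1 − 4.2 − 2.2 + 3.9 + 4.9 + 2.4 + 1.1 + 6.8)/11 = 0.7545
Numerator Σ_{t=1}^{9}(x_t−x̄)(x_{t+2}−x̄) = 39.6950
Denominator Σ(x_t−x̄)² = 223.1473
r_2 = 39.6950 / 223.1473 = 0.178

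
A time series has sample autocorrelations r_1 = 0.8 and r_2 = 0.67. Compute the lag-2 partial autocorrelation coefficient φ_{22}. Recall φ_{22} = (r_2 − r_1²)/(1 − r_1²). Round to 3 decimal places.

0.083

φ_{22} = (r_2 − r_1²) / (1 − r_1²)
r_1² = (0.8)² = 0.64
Numerator = 0.67 − 0.6400 = 0.0300; denominator = 1 − 0.6400 = 0.3600
φ_{22} = 0.0300 / 0.3600 = 0.083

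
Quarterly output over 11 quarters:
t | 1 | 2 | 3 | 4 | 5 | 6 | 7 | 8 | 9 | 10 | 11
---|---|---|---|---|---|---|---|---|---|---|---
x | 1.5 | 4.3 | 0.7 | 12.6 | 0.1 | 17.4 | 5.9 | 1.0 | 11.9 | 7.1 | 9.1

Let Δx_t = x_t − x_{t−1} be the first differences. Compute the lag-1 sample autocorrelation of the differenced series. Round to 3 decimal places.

First differences Δx: 2.8, -3.6, 11.9, -12.5, 17.3, -11.5, -4.9, 10.9, -4.8, 2.0
Mean of differences = 0.7600
Numerator Σ(Δx_t−Δx̄)(Δx_{t+1}−Δx̄) = -678.5556
Denominator Σ(Δx_t−Δx̄)² = 914.2840
r_1(Δx) = -678.5556 / 914.2840 = -0.742

-0.742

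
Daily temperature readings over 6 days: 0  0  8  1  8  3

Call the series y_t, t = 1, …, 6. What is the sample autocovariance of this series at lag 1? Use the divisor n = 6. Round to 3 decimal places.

Mean ȳ = (0 + 0 + 8 + 1 + 8 + 3)/6 = 3.3333
Deviations: -3.3333, -3.3333, 4.6667, -2.3333, 4.6667, -0.3333
Σ_{t=1}^{5}(y_t−ȳ)(y_{t+1}−ȳ) = -27.7778
γ_1 = -27.7778 / 6 = -4.630

-4.630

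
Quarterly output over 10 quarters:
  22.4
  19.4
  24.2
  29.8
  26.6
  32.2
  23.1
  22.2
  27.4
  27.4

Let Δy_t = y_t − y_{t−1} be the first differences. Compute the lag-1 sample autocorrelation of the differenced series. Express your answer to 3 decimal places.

First differences Δy: -3.0, 4.8, 5.6, -3.2, 5.6, -9.1, -0.9, 5.2, 0.0
Mean of differences = 0.5556
Numerator Σ(Δy_t−Δȳ)(Δy_{t+1}−Δȳ) = -75.5631
Denominator Σ(Δy_t−Δȳ)² = 212.8822
r_1(Δy) = -75.5631 / 212.8822 = -0.355

-0.355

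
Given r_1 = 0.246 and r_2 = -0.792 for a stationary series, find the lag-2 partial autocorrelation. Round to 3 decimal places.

φ_{22} = (r_2 − r_1²) / (1 − r_1²)
r_1² = (0.246)² = 0.060516
Numerator = -0.792 − 0.0605 = -0.8525; denominator = 1 − 0.0605 = 0.9395
φ_{22} = -0.8525 / 0.9395 = -0.907

-0.907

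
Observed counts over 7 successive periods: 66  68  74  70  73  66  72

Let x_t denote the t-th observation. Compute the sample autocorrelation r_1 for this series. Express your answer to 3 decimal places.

Mean x̄ = (66 + 68 + 74 + 70 + 73 + 66 + 72)/7 = 69.8571
Numerator Σ_{t=1}^{6}(x_t−x̄)(x_{t+1}−x̄) = -19.8776
Denominator Σ(x_t−x̄)² = 64.8571
r_1 = -19.8776 / 64.8571 = -0.306

-0.306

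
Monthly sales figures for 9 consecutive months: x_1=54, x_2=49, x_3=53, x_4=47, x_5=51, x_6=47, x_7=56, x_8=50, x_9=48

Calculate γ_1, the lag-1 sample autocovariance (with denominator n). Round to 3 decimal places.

-4.664

Mean x̄ = (54 + 49 + 53 + 47 + 51 + 47 + 56 + 50 + 48)/9 = 50.5556
Σ_{t=1}^{8}(x_t−x̄)(x_{t+1}−x̄) = -41.9753
γ_1 = -41.9753 / 9 = -4.664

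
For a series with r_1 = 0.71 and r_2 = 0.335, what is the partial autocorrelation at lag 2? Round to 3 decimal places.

-0.341

φ_{22} = (r_2 − r_1²) / (1 − r_1²)
r_1² = (0.71)² = 0.5041
Numerator = 0.335 − 0.5041 = -0.1691; denominator = 1 − 0.5041 = 0.4959
φ_{22} = -0.1691 / 0.4959 = -0.341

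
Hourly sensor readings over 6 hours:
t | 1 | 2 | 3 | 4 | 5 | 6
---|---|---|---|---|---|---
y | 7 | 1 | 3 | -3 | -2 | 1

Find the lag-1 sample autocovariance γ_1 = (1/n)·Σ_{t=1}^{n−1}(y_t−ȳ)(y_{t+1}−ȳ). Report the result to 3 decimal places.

Mean ȳ = (7 + 1 + 3 − 3 − 2 + 1)/6 = 1.1667
Deviations: 5.8333, -0.1667, 1.8333, -4.1667, -3.1667, -0.1667
Σ_{t=1}^{5}(y_t−ȳ)(y_{t+1}−ȳ) = 4.8056
γ_1 = 4.8056 / 6 = 0.801

0.801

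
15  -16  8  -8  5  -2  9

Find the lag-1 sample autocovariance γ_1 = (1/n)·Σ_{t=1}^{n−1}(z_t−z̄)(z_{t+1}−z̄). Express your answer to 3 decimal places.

-68.863

Mean z̄ = (15 − 16 + 8 − 8 + 5 − 2 + 9)/7 = 1.5714
Deviations: 13.4286, -17.5714, 6.4286, -9.5714, 3.4286, -3.5714, 7.4286
Σ_{t=1}^{6}(z_t−z̄)(z_{t+1}−z̄) = -482.0408
γ_1 = -482.0408 / 7 = -68.863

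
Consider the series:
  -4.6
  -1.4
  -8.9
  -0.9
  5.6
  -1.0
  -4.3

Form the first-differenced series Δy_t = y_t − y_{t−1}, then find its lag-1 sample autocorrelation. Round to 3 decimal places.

-0.234

First differences Δy: 3.2, -7.5, 8.0, 6.5, -6.6, -3.3
Mean of differences = 0.0500
Numerator Σ(Δy_t−Δȳ)(Δy_{t+1}−Δȳ) = -53.1425
Denominator Σ(Δy_t−Δȳ)² = 227.1750
r_1(Δy) = -53.1425 / 227.1750 = -0.234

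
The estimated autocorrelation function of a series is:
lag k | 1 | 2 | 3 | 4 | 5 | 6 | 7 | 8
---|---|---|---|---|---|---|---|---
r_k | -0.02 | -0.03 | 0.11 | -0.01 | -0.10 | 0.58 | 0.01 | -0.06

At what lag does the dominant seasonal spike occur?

The largest autocorrelation is r_6 = 0.58; the remaining lags stay at or below 0.11.
The dominant spike at lag 6 indicates a seasonal period of 6.

6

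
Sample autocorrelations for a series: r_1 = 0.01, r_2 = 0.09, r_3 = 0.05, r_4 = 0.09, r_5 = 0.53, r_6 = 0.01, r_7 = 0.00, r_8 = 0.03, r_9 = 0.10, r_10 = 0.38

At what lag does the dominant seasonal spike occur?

The largest autocorrelation is r_5 = 0.53, with a weaker echo at lag 10 (0.38); the remaining lags stay at or below 0.10.
The dominant spike at lag 5 indicates a seasonal period of 5.

5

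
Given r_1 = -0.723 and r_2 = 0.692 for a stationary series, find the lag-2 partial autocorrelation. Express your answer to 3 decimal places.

0.355

φ_{22} = (r_2 − r_1²) / (1 − r_1²)
r_1² = (-0.723)² = 0.522729
Numerator = 0.692 − 0.5227 = 0.1693; denominator = 1 − 0.5227 = 0.4773
φ_{22} = 0.1693 / 0.4773 = 0.355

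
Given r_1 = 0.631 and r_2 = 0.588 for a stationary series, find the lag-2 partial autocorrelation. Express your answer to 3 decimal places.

φ_{22} = (r_2 − r_1²) / (1 − r_1²)
r_1² = (0.631)² = 0.398161
Numerator = 0.588 − 0.3982 = 0.1898; denominator = 1 − 0.3982 = 0.6018
φ_{22} = 0.1898 / 0.6018 = 0.315

0.315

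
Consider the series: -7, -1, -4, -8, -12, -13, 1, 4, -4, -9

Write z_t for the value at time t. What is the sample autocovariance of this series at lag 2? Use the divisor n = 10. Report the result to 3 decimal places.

-14.178

Mean z̄ = (-7 − 1 − 4 − 8 − 12 − 13 + 1 + 4 − 4 − 9)/10 = -5.3000
Σ_{t=1}^{8}(z_t−z̄)(z_{t+2}−z̄) = -141.7800
γ_2 = -141.7800 / 10 = -14.178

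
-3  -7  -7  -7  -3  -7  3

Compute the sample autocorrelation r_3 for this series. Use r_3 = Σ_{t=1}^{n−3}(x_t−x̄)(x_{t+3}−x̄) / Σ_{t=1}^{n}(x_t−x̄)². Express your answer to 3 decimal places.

-0.231

Mean x̄ = (-3 − 7 − 7 − 7 − 3 − 7 + 3)/7 = -4.4286
Deviations from mean: 1.4286, -2.5714, -2.5714, -2.5714, 1.4286, -2.5714, 7.4286
Σ(x_t−x̄)(x_{t+3}−x̄) = (-3.6735) + (-3.6735) + (6.6122) + (-19.1020) = -19.8367
Denominator Σ(x_t−x̄)² = 85.7143
r_3 = -19.8367 / 85.7143 = -0.231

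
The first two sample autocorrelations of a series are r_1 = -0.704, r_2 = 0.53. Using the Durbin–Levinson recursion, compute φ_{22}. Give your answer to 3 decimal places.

φ_{22} = (r_2 − r_1²) / (1 − r_1²)
r_1² = (-0.704)² = 0.495616
Numerator = 0.53 − 0.4956 = 0.0344; denominator = 1 − 0.4956 = 0.5044
φ_{22} = 0.0344 / 0.5044 = 0.068

0.068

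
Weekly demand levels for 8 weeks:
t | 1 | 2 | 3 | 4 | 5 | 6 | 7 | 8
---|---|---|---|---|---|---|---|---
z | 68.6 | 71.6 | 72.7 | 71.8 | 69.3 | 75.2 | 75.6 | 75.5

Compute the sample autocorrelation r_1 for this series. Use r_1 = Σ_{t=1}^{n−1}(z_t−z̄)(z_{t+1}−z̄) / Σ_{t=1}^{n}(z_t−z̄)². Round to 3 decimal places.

0.274

Mean z̄ = (68.6 + 71.6 + 72.7 + 71.8 + 69.3 + 75.2 + 75.6 + 75.5)/8 = 72.5375
Numerator Σ_{t=1}^{7}(z_t−z̄)(z_{t+1}−z̄) = 14.4136
Denominator Σ(z_t−z̄)² = 52.6788
r_1 = 14.4136 / 52.6788 = 0.274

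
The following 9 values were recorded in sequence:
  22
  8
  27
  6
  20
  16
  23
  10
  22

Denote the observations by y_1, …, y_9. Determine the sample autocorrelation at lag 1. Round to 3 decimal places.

Mean ȳ = (22 + 8 + 27 + 6 + 20 + 16 + 23 + 10 + 22)/9 = 17.1111
Numerator Σ_{t=1}^{8}(y_t−ȳ)(y_{t+1}−ȳ) = -363.0123
Denominator Σ(y_t−ȳ)² = 446.8889
r_1 = -363.0123 / 446.8889 = -0.812

-0.812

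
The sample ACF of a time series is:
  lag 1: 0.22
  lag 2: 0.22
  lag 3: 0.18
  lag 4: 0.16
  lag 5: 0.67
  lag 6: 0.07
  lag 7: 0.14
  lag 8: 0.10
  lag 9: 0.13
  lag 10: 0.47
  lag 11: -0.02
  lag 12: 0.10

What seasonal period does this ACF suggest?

5

The largest autocorrelation is r_5 = 0.67, with a weaker echo at lag 10 (0.47); the remaining lags stay at or below 0.22.
The dominant spike at lag 5 indicates a seasonal period of 5.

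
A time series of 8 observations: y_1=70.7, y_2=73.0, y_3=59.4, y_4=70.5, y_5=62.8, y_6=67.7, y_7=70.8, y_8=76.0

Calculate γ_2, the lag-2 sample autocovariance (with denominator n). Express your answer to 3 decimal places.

Mean ȳ = (70.7 + 73.0 + 59.4 + 70.5 + 62.8 + 67.7 + 70.8 + 76.0)/8 = 68.8625
Σ_{t=1}^{6}(y_t−ȳ)(y_{t+2}−ȳ) = 24.8072
γ_2 = 24.8072 / 8 = 3.101

3.101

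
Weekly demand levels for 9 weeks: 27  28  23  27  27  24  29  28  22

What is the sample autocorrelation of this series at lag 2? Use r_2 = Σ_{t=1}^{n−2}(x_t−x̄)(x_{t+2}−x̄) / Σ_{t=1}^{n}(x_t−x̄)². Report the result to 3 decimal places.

-0.389

Mean x̄ = (27 + 28 + 23 + 27 + 27 + 24 + 29 + 28 + 22)/9 = 26.1111
Σ(x_t−x̄)(x_{t+2}−x̄) = (-2.7654) + (1.6790) + (-2.7654) + (-1.8765) + (2.5679) + (-3.9877) + (-11.8765) = -19.0247
Denominator Σ(x_t−x̄)² = 48.8889
r_2 = -19.0247 / 48.8889 = -0.389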